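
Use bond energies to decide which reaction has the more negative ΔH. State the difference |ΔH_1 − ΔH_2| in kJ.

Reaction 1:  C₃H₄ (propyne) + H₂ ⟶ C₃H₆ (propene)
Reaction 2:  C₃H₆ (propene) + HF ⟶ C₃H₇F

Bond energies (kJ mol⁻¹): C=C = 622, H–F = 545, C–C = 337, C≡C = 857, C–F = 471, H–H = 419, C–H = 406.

Reaction 1:
  Bonds broken (reactants):
    C≡C: 1 × 857 = 857
    C–C: 1 × 337 = 337
    C–H: 4 × 406 = 1624
    H–H: 1 × 419 = 419
    Σ(broken) = 3237 kJ
  Bonds formed (products):
    C–C: 1 × 337 = 337
    C–H: 6 × 406 = 2436
    C=C: 1 × 622 = 622
    Σ(formed) = 3395 kJ
  ΔH_1 = 3237 − 3395 = −158 kJ
Reaction 2:
  Bonds broken (reactants):
    C–C: 1 × 337 = 337
    C–H: 6 × 406 = 2436
    C=C: 1 × 622 = 622
    H–F: 1 × 545 = 545
    Σ(broken) = 3940 kJ
  Bonds formed (products):
    C–C: 2 × 337 = 674
    C–F: 1 × 471 = 471
    C–H: 7 × 406 = 2842
    Σ(formed) = 3987 kJ
  ΔH_2 = 3940 − 3987 = −47 kJ
ΔH_1 − ΔH_2 = −111 kJ, so reaction 1 has the more negative ΔH; |ΔH_1 − ΔH_2| = 111 kJ.

Reaction 1, by 111 kJ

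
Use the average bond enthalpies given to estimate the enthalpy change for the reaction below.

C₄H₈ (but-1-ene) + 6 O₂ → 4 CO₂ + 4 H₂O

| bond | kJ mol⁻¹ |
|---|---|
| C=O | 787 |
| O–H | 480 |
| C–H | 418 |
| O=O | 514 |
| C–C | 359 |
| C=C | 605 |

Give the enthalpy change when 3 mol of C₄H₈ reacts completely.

ΔH = −7155 kJ

Bonds broken (reactants):
  C–C: 2 × 359 = 718
  C–H: 8 × 418 = 3344
  C=C: 1 × 605 = 605
  O=O: 6 × 514 = 3084
  Σ(broken) = 7751 kJ
Bonds formed (products):
  C=O: 8 × 787 = 6296
  O–H: 8 × 480 = 3840
  Σ(formed) = 10136 kJ
ΔH = Σ(broken) − Σ(formed) = 7751 − 10136 = −2385 kJ
For 3× the reaction as written: 3 × (−2385) = −7155 kJ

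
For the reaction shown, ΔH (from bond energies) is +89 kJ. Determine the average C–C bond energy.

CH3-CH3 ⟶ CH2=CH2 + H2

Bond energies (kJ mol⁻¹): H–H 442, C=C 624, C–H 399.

D(C–C) ≈ 357 kJ/mol

Let D be the C–C bond energy.
Σ(broken) = 1×D + 6×399 = 2394 + D
Σ(formed) = 4×399 + 1×624 + 1×442 = 2662
ΔH = Σ(broken) − Σ(formed) = (2394 + D) − (2662) = −268 + D
Setting this equal to +89 kJ gives D = 357 kJ/mol.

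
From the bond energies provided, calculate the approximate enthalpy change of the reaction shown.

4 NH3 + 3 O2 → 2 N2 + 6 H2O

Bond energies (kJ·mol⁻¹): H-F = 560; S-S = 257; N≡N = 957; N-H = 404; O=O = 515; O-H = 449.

Bonds broken (reactants):
  N-H: 12 × 404 = 4848
  O=O: 3 × 515 = 1545
  Σ(broken) = 6393 kJ
Bonds formed (products):
  N≡N: 2 × 957 = 1914
  O-H: 12 × 449 = 5388
  Σ(formed) = 7302 kJ
ΔH = Σ(broken) − Σ(formed) = 6393 − 7302 = −909 kJ

ΔH ≈ −909 kJ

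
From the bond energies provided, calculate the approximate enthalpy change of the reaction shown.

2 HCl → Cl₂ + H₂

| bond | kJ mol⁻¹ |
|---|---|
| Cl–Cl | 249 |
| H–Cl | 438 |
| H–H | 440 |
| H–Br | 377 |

Bonds broken (reactants):
  H–Cl: 2 × 438 = 876
  Σ(broken) = 876 kJ
Bonds formed (products):
  Cl–Cl: 1 × 249 = 249
  H–H: 1 × 440 = 440
  Σ(formed) = 689 kJ
ΔH = Σ(broken) − Σ(formed) = 876 − 689 = +187 kJ

ΔH ≈ +187 kJ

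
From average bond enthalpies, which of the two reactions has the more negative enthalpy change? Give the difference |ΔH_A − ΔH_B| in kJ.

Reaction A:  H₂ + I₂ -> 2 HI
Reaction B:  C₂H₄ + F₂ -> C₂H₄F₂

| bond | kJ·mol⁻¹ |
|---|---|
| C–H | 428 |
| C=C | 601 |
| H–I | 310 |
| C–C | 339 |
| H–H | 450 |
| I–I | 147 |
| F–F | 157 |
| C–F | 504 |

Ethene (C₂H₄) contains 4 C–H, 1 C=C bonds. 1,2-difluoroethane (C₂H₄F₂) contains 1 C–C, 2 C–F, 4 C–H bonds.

Reaction A:
  Bonds broken (reactants):
    H–H: 1 × 450 = 450
    I–I: 1 × 147 = 147
    Σ(broken) = 597 kJ
  Bonds formed (products):
    H–I: 2 × 310 = 620
    Σ(formed) = 620 kJ
  ΔH_A = 597 − 620 = −23 kJ
Reaction B:
  Bonds broken (reactants):
    C–H: 4 × 428 = 1712
    C=C: 1 × 601 = 601
    F–F: 1 × 157 = 157
    Σ(broken) = 2470 kJ
  Bonds formed (products):
    C–C: 1 × 339 = 339
    C–F: 2 × 504 = 1008
    C–H: 4 × 428 = 1712
    Σ(formed) = 3059 kJ
  ΔH_B = 2470 − 3059 = −589 kJ
ΔH_A − ΔH_B = +566 kJ, so reaction B has the more negative ΔH; |ΔH_A − ΔH_B| = 566 kJ.

Reaction B, by 566 kJ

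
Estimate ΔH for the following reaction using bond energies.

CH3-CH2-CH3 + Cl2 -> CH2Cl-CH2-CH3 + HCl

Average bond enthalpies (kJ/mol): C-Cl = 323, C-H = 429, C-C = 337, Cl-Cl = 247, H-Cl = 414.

Bonds broken (reactants):
  C-C: 2 × 337 = 674
  C-H: 8 × 429 = 3432
  Cl-Cl: 1 × 247 = 247
  Σ(broken) = 4353 kJ
Bonds formed (products):
  C-C: 2 × 337 = 674
  C-Cl: 1 × 323 = 323
  C-H: 7 × 429 = 3003
  H-Cl: 1 × 414 = 414
  Σ(formed) = 4414 kJ
ΔH = Σ(broken) − Σ(formed) = 4353 − 4414 = −61 kJ

ΔH ≈ −61 kJ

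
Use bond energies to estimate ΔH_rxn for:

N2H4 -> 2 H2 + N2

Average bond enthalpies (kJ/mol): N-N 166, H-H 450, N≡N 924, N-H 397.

Bonds broken (reactants):
  N-H: 4 × 397 = 1588
  N-N: 1 × 166 = 166
  Σ(broken) = 1754 kJ
Bonds formed (products):
  H-H: 2 × 450 = 900
  N≡N: 1 × 924 = 924
  Σ(formed) = 1824 kJ
ΔH = Σ(broken) − Σ(formed) = 1754 − 1824 = −70 kJ

ΔH ≈ −70 kJ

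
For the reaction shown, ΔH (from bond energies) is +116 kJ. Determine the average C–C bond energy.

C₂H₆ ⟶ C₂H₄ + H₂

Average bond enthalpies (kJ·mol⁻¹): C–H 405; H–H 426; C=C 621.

D(C–C) ≈ 353 kJ/mol

Let D be the C–C bond energy.
Σ(broken) = 1×D + 6×405 = 2430 + D
Σ(formed) = 4×405 + 1×621 + 1×426 = 2667
ΔH = Σ(broken) − Σ(formed) = (2430 + D) − (2667) = −237 + D
Setting this equal to +116 kJ gives D = 353 kJ/mol.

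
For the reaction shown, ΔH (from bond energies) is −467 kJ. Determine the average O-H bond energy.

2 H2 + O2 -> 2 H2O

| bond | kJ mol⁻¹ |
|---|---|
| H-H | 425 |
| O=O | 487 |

D(O-H) ≈ 451 kJ/mol

Let D be the O-H bond energy.
Σ(broken) = 2×425 + 1×487 = 1337
Σ(formed) = 4×D = 4D
ΔH = Σ(broken) − Σ(formed) = (1337) − (4D) = +1337 − 4D
Setting this equal to −467 kJ gives 4D = 1804, so D = 451 kJ/mol.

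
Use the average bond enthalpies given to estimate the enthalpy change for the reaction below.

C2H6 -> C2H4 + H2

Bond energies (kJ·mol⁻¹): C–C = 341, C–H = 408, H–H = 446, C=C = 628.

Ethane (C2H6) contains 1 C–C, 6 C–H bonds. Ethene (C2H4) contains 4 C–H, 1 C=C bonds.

Bonds broken (reactants):
  C–C: 1 × 341 = 341
  C–H: 6 × 408 = 2448
  Σ(broken) = 2789 kJ
Bonds formed (products):
  C–H: 4 × 408 = 1632
  C=C: 1 × 628 = 628
  H–H: 1 × 446 = 446
  Σ(formed) = 2706 kJ
ΔH = Σ(broken) − Σ(formed) = 2789 − 2706 = +83 kJ

ΔH ≈ +83 kJ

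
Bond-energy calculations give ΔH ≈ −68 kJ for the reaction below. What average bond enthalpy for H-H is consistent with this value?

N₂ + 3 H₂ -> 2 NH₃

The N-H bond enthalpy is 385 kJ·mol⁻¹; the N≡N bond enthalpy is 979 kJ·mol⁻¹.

Let D be the H-H bond energy.
Σ(broken) = 3×D + 1×979 = 979 + 3D
Σ(formed) = 6×385 = 2310
ΔH = Σ(broken) − Σ(formed) = (979 + 3D) − (2310) = −1331 + 3D
Setting this equal to −68 kJ gives 3D = 1263, so D = 421 kJ/mol.

D(H-H) ≈ 421 kJ/mol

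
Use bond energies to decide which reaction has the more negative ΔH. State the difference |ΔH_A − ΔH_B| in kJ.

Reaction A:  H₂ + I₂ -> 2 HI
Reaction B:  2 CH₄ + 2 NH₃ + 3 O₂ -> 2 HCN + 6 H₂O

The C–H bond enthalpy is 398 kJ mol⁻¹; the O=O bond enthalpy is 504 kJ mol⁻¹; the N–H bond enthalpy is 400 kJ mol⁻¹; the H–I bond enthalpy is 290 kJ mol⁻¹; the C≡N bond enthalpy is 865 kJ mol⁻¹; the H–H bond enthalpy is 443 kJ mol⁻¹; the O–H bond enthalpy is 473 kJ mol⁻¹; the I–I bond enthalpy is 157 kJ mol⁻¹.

Reaction B, by 1126 kJ

Reaction A:
  Bonds broken (reactants):
    H–H: 1 × 443 = 443
    I–I: 1 × 157 = 157
    Σ(broken) = 600 kJ
  Bonds formed (products):
    H–I: 2 × 290 = 580
    Σ(formed) = 580 kJ
  ΔH_A = 600 − 580 = +20 kJ
Reaction B:
  Bonds broken (reactants):
    C–H: 8 × 398 = 3184
    N–H: 6 × 400 = 2400
    O=O: 3 × 504 = 1512
    Σ(broken) = 7096 kJ
  Bonds formed (products):
    C≡N: 2 × 865 = 1730
    C–H: 2 × 398 = 796
    O–H: 12 × 473 = 5676
    Σ(formed) = 8202 kJ
  ΔH_B = 7096 − 8202 = −1106 kJ
ΔH_A − ΔH_B = +1126 kJ, so reaction B has the more negative ΔH; |ΔH_A − ΔH_B| = 1126 kJ.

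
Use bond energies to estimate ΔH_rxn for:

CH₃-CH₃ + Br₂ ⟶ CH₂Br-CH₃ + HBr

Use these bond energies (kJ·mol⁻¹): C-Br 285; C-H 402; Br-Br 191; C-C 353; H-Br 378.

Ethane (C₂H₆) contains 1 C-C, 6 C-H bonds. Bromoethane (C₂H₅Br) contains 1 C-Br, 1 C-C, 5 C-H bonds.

ΔH ≈ −70 kJ

Bonds broken (reactants):
  Br-Br: 1 × 191 = 191
  C-C: 1 × 353 = 353
  C-H: 6 × 402 = 2412
  Σ(broken) = 2956 kJ
Bonds formed (products):
  C-Br: 1 × 285 = 285
  C-C: 1 × 353 = 353
  C-H: 5 × 402 = 2010
  H-Br: 1 × 378 = 378
  Σ(formed) = 3026 kJ
ΔH = Σ(broken) − Σ(formed) = 2956 − 3026 = −70 kJ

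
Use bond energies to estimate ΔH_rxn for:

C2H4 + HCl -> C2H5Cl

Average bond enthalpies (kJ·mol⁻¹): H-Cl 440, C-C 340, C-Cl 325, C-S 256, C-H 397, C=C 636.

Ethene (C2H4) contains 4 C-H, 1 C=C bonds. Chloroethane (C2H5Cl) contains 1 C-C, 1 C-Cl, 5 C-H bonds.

ΔH ≈ +14 kJ

Bonds broken (reactants):
  C-H: 4 × 397 = 1588
  C=C: 1 × 636 = 636
  H-Cl: 1 × 440 = 440
  Σ(broken) = 2664 kJ
Bonds formed (products):
  C-C: 1 × 340 = 340
  C-Cl: 1 × 325 = 325
  C-H: 5 × 397 = 1985
  Σ(formed) = 2650 kJ
ΔH = Σ(broken) − Σ(formed) = 2664 − 2650 = +14 kJ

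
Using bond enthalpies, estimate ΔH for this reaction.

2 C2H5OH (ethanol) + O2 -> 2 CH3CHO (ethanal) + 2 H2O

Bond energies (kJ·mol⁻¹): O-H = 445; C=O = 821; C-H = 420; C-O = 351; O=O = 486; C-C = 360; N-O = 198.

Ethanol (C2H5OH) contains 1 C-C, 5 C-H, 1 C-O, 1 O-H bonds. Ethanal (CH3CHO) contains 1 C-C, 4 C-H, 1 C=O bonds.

Bonds broken (reactants):
  C-C: 2 × 360 = 720
  C-H: 10 × 420 = 4200
  C-O: 2 × 351 = 702
  O-H: 2 × 445 = 890
  O=O: 1 × 486 = 486
  Σ(broken) = 6998 kJ
Bonds formed (products):
  C-C: 2 × 360 = 720
  C-H: 8 × 420 = 3360
  C=O: 2 × 821 = 1642
  O-H: 4 × 445 = 1780
  Σ(formed) = 7502 kJ
ΔH = Σ(broken) − Σ(formed) = 6998 − 7502 = −504 kJ

ΔH ≈ −504 kJ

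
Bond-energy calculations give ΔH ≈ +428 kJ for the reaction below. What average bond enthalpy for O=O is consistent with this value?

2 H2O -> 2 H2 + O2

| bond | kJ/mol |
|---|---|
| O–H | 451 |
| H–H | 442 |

D(O=O) ≈ 492 kJ/mol

Let D be the O=O bond energy.
Σ(broken) = 4×451 = 1804
Σ(formed) = 2×442 + 1×D = 884 + D
ΔH = Σ(broken) − Σ(formed) = (1804) − (884 + D) = +920 − D
Setting this equal to +428 kJ gives D = 492 kJ/mol.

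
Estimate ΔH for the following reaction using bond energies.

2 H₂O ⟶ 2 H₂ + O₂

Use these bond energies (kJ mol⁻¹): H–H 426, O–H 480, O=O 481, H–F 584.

Bonds broken (reactants):
  O–H: 4 × 480 = 1920
  Σ(broken) = 1920 kJ
Bonds formed (products):
  H–H: 2 × 426 = 852
  O=O: 1 × 481 = 481
  Σ(formed) = 1333 kJ
ΔH = Σ(broken) − Σ(formed) = 1920 − 1333 = +587 kJ

ΔH ≈ +587 kJ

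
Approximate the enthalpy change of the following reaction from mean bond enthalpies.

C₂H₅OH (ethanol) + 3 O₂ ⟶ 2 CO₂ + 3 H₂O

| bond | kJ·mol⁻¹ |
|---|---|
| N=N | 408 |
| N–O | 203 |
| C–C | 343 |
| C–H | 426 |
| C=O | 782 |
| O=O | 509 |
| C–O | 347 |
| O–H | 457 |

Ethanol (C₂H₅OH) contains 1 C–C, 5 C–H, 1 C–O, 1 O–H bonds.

ΔH ≈ −1066 kJ

Bonds broken (reactants):
  C–C: 1 × 343 = 343
  C–H: 5 × 426 = 2130
  C–O: 1 × 347 = 347
  O–H: 1 × 457 = 457
  O=O: 3 × 509 = 1527
  Σ(broken) = 4804 kJ
Bonds formed (products):
  C=O: 4 × 782 = 3128
  O–H: 6 × 457 = 2742
  Σ(formed) = 5870 kJ
ΔH = Σ(broken) − Σ(formed) = 4804 − 5870 = −1066 kJ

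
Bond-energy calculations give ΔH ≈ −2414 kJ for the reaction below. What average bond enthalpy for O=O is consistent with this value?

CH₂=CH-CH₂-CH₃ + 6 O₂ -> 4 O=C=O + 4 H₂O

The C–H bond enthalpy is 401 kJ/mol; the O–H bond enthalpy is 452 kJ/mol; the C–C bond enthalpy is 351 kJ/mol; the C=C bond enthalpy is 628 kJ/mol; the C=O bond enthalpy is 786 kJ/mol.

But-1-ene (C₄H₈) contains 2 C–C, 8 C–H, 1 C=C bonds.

D(O=O) ≈ 492 kJ/mol

Let D be the O=O bond energy.
Σ(broken) = 2×351 + 8×401 + 1×628 + 6×D = 4538 + 6D
Σ(formed) = 8×786 + 8×452 = 9904
ΔH = Σ(broken) − Σ(formed) = (4538 + 6D) − (9904) = −5366 + 6D
Setting this equal to −2414 kJ gives 6D = 2952, so D = 492 kJ/mol.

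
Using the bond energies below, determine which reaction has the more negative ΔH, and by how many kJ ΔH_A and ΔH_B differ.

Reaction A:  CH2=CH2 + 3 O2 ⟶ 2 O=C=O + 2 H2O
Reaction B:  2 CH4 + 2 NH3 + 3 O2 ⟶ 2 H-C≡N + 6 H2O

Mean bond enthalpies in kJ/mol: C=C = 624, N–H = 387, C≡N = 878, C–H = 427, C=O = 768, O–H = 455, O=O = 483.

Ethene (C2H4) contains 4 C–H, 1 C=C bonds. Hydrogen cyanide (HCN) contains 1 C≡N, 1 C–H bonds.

Reaction A:
  Bonds broken (reactants):
    C–H: 4 × 427 = 1708
    C=C: 1 × 624 = 624
    O=O: 3 × 483 = 1449
    Σ(broken) = 3781 kJ
  Bonds formed (products):
    C=O: 4 × 768 = 3072
    O–H: 4 × 455 = 1820
    Σ(formed) = 4892 kJ
  ΔH_A = 3781 − 4892 = −1111 kJ
Reaction B:
  Bonds broken (reactants):
    C–H: 8 × 427 = 3416
    N–H: 6 × 387 = 2322
    O=O: 3 × 483 = 1449
    Σ(broken) = 7187 kJ
  Bonds formed (products):
    C≡N: 2 × 878 = 1756
    C–H: 2 × 427 = 854
    O–H: 12 × 455 = 5460
    Σ(formed) = 8070 kJ
  ΔH_B = 7187 − 8070 = −883 kJ
ΔH_A − ΔH_B = −228 kJ, so reaction A has the more negative ΔH; |ΔH_A − ΔH_B| = 228 kJ.

Reaction A, by 228 kJ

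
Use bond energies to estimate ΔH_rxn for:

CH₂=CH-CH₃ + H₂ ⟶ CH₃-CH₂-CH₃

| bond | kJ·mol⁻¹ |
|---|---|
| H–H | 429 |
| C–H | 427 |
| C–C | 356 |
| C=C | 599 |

Bonds broken (reactants):
  C–C: 1 × 356 = 356
  C–H: 6 × 427 = 2562
  C=C: 1 × 599 = 599
  H–H: 1 × 429 = 429
  Σ(broken) = 3946 kJ
Bonds formed (products):
  C–C: 2 × 356 = 712
  C–H: 8 × 427 = 3416
  Σ(formed) = 4128 kJ
ΔH = Σ(broken) − Σ(formed) = 3946 − 4128 = −182 kJ

ΔH ≈ −182 kJ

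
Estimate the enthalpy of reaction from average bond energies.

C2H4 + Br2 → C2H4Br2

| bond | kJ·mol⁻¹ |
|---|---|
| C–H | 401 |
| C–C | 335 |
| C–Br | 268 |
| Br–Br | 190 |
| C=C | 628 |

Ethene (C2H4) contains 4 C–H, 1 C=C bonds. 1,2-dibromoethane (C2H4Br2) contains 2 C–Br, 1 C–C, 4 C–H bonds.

ΔH ≈ −53 kJ

Bonds broken (reactants):
  Br–Br: 1 × 190 = 190
  C–H: 4 × 401 = 1604
  C=C: 1 × 628 = 628
  Σ(broken) = 2422 kJ
Bonds formed (products):
  C–Br: 2 × 268 = 536
  C–C: 1 × 335 = 335
  C–H: 4 × 401 = 1604
  Σ(formed) = 2475 kJ
ΔH = Σ(broken) − Σ(formed) = 2422 − 2475 = −53 kJ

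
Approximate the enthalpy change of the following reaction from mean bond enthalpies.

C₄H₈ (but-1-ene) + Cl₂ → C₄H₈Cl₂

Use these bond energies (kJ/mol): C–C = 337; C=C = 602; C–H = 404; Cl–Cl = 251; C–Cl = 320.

ΔH ≈ −124 kJ

Bonds broken (reactants):
  C–C: 2 × 337 = 674
  C–H: 8 × 404 = 3232
  C=C: 1 × 602 = 602
  Cl–Cl: 1 × 251 = 251
  Σ(broken) = 4759 kJ
Bonds formed (products):
  C–C: 3 × 337 = 1011
  C–Cl: 2 × 320 = 640
  C–H: 8 × 404 = 3232
  Σ(formed) = 4883 kJ
ΔH = Σ(broken) − Σ(formed) = 4759 − 4883 = −124 kJ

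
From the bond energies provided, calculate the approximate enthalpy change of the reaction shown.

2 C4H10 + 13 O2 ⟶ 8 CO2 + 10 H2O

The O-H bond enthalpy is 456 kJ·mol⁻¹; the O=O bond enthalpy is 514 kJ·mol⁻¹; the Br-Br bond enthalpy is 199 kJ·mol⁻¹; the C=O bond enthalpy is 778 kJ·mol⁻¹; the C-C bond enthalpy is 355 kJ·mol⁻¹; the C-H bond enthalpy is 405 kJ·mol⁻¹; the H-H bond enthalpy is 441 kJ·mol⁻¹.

ΔH ≈ −4656 kJ

Bonds broken (reactants):
  C-C: 6 × 355 = 2130
  C-H: 20 × 405 = 8100
  O=O: 13 × 514 = 6682
  Σ(broken) = 16912 kJ
Bonds formed (products):
  C=O: 16 × 778 = 12448
  O-H: 20 × 456 = 9120
  Σ(formed) = 21568 kJ
ΔH = Σ(broken) − Σ(formed) = 16912 − 21568 = −4656 kJ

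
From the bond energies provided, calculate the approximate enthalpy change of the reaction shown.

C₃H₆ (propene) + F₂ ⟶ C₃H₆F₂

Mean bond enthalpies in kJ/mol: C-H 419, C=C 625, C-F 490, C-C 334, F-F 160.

ΔH ≈ −529 kJ

Bonds broken (reactants):
  C-C: 1 × 334 = 334
  C-H: 6 × 419 = 2514
  C=C: 1 × 625 = 625
  F-F: 1 × 160 = 160
  Σ(broken) = 3633 kJ
Bonds formed (products):
  C-C: 2 × 334 = 668
  C-F: 2 × 490 = 980
  C-H: 6 × 419 = 2514
  Σ(formed) = 4162 kJ
ΔH = Σ(broken) − Σ(formed) = 3633 − 4162 = −529 kJ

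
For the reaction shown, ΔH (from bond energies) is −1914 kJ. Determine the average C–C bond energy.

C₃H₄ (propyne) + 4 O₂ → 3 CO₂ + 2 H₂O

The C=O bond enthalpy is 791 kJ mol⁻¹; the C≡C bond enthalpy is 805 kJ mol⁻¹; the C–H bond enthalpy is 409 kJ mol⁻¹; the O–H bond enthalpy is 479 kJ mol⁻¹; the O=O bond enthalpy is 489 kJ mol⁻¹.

D(C–C) ≈ 351 kJ/mol

Let D be the C–C bond energy.
Σ(broken) = 1×805 + 1×D + 4×409 + 4×489 = 4397 + D
Σ(formed) = 6×791 + 4×479 = 6662
ΔH = Σ(broken) − Σ(formed) = (4397 + D) − (6662) = −2265 + D
Setting this equal to −1914 kJ gives D = 351 kJ/mol.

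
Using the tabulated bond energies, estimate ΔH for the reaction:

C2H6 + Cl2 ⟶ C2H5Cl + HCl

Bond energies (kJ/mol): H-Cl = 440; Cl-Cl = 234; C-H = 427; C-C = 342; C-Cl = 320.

ΔH ≈ −99 kJ

Bonds broken (reactants):
  C-C: 1 × 342 = 342
  C-H: 6 × 427 = 2562
  Cl-Cl: 1 × 234 = 234
  Σ(broken) = 3138 kJ
Bonds formed (products):
  C-C: 1 × 342 = 342
  C-Cl: 1 × 320 = 320
  C-H: 5 × 427 = 2135
  H-Cl: 1 × 440 = 440
  Σ(formed) = 3237 kJ
ΔH = Σ(broken) − Σ(formed) = 3138 − 3237 = −99 kJ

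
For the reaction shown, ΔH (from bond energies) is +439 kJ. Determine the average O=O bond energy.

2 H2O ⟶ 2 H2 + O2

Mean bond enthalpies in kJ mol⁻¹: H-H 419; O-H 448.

Let D be the O=O bond energy.
Σ(broken) = 4×448 = 1792
Σ(formed) = 2×419 + 1×D = 838 + D
ΔH = Σ(broken) − Σ(formed) = (1792) − (838 + D) = +954 − D
Setting this equal to +439 kJ gives D = 515 kJ/mol.

D(O=O) ≈ 515 kJ/mol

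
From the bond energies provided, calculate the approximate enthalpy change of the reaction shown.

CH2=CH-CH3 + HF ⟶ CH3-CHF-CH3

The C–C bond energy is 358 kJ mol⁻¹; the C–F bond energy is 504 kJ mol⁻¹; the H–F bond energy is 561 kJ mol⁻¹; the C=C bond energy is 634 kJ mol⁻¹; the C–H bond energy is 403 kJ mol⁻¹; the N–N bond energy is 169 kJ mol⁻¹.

Bonds broken (reactants):
  C–C: 1 × 358 = 358
  C–H: 6 × 403 = 2418
  C=C: 1 × 634 = 634
  H–F: 1 × 561 = 561
  Σ(broken) = 3971 kJ
Bonds formed (products):
  C–C: 2 × 358 = 716
  C–F: 1 × 504 = 504
  C–H: 7 × 403 = 2821
  Σ(formed) = 4041 kJ
ΔH = Σ(broken) − Σ(formed) = 3971 − 4041 = −70 kJ

ΔH ≈ −70 kJ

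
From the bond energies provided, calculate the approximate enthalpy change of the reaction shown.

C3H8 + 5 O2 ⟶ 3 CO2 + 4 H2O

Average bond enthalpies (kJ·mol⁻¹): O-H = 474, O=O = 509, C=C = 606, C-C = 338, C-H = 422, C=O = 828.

Bonds broken (reactants):
  C-C: 2 × 338 = 676
  C-H: 8 × 422 = 3376
  O=O: 5 × 509 = 2545
  Σ(broken) = 6597 kJ
Bonds formed (products):
  C=O: 6 × 828 = 4968
  O-H: 8 × 474 = 3792
  Σ(formed) = 8760 kJ
ΔH = Σ(broken) − Σ(formed) = 6597 − 8760 = −2163 kJ

ΔH ≈ −2163 kJ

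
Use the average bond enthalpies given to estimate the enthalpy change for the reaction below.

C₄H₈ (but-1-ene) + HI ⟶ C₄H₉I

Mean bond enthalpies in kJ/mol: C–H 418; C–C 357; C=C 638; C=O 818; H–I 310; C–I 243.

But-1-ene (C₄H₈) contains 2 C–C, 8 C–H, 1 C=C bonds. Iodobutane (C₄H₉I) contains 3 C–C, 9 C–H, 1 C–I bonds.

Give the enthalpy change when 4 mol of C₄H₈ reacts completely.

ΔH = −280 kJ

Bonds broken (reactants):
  C–C: 2 × 357 = 714
  C–H: 8 × 418 = 3344
  C=C: 1 × 638 = 638
  H–I: 1 × 310 = 310
  Σ(broken) = 5006 kJ
Bonds formed (products):
  C–C: 3 × 357 = 1071
  C–H: 9 × 418 = 3762
  C–I: 1 × 243 = 243
  Σ(formed) = 5076 kJ
ΔH = Σ(broken) − Σ(formed) = 5006 − 5076 = −70 kJ
For 4× the reaction as written: 4 × (−70) = −280 kJ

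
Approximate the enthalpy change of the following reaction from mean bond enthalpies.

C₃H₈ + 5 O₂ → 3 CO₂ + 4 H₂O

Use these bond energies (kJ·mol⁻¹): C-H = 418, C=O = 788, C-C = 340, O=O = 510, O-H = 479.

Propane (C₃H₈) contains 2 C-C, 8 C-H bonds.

Bonds broken (reactants):
  C-C: 2 × 340 = 680
  C-H: 8 × 418 = 3344
  O=O: 5 × 510 = 2550
  Σ(broken) = 6574 kJ
Bonds formed (products):
  C=O: 6 × 788 = 4728
  O-H: 8 × 479 = 3832
  Σ(formed) = 8560 kJ
ΔH = Σ(broken) − Σ(formed) = 6574 − 8560 = −1986 kJ

ΔH ≈ −1986 kJ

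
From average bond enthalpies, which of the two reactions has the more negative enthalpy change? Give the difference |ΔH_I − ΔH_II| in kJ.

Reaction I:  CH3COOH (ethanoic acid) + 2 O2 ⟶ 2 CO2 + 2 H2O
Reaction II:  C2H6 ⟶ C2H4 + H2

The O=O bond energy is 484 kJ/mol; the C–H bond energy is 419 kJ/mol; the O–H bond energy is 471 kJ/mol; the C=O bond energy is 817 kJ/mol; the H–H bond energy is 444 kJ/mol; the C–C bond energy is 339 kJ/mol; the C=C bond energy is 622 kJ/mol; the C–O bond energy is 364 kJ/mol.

Reaction I:
  Bonds broken (reactants):
    C–C: 1 × 339 = 339
    C–H: 3 × 419 = 1257
    C–O: 1 × 364 = 364
    C=O: 1 × 817 = 817
    O–H: 1 × 471 = 471
    O=O: 2 × 484 = 968
    Σ(broken) = 4216 kJ
  Bonds formed (products):
    C=O: 4 × 817 = 3268
    O–H: 4 × 471 = 1884
    Σ(formed) = 5152 kJ
  ΔH_I = 4216 − 5152 = −936 kJ
Reaction II:
  Bonds broken (reactants):
    C–C: 1 × 339 = 339
    C–H: 6 × 419 = 2514
    Σ(broken) = 2853 kJ
  Bonds formed (products):
    C–H: 4 × 419 = 1676
    C=C: 1 × 622 = 622
    H–H: 1 × 444 = 444
    Σ(formed) = 2742 kJ
  ΔH_II = 2853 − 2742 = +111 kJ
ΔH_I − ΔH_II = −1047 kJ, so reaction I has the more negative ΔH; |ΔH_I − ΔH_II| = 1047 kJ.

Reaction I, by 1047 kJ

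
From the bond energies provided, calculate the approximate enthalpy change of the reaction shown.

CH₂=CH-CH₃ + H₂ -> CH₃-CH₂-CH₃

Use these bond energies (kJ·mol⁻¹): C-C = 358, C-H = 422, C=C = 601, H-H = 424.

Bonds broken (reactants):
  C-C: 1 × 358 = 358
  C-H: 6 × 422 = 2532
  C=C: 1 × 601 = 601
  H-H: 1 × 424 = 424
  Σ(broken) = 3915 kJ
Bonds formed (products):
  C-C: 2 × 358 = 716
  C-H: 8 × 422 = 3376
  Σ(formed) = 4092 kJ
ΔH = Σ(broken) − Σ(formed) = 3915 − 4092 = −177 kJ

ΔH ≈ −177 kJ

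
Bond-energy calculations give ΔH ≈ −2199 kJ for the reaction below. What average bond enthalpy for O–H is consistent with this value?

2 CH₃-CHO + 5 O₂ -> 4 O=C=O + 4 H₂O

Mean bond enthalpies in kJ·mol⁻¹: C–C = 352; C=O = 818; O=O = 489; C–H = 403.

Let D be the O–H bond energy.
Σ(broken) = 2×352 + 8×403 + 2×818 + 5×489 = 8009
Σ(formed) = 8×818 + 8×D = 6544 + 8D
ΔH = Σ(broken) − Σ(formed) = (8009) − (6544 + 8D) = +1465 − 8D
Setting this equal to −2199 kJ gives 8D = 3664, so D = 458 kJ/mol.

D(O–H) ≈ 458 kJ/mol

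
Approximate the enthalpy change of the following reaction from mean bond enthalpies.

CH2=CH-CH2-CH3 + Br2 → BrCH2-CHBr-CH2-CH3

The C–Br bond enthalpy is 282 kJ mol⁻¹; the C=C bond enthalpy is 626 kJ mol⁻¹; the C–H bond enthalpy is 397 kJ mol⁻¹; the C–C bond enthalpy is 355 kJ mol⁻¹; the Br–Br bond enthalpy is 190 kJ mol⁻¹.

Bonds broken (reactants):
  Br–Br: 1 × 190 = 190
  C–C: 2 × 355 = 710
  C–H: 8 × 397 = 3176
  C=C: 1 × 626 = 626
  Σ(broken) = 4702 kJ
Bonds formed (products):
  C–Br: 2 × 282 = 564
  C–C: 3 × 355 = 1065
  C–H: 8 × 397 = 3176
  Σ(formed) = 4805 kJ
ΔH = Σ(broken) − Σ(formed) = 4702 − 4805 = −103 kJ

ΔH ≈ −103 kJ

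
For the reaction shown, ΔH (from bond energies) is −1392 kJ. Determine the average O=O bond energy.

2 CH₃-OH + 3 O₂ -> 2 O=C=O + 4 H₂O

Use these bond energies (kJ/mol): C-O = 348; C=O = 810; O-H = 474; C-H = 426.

Let D be the O=O bond energy.
Σ(broken) = 6×426 + 2×348 + 2×474 + 3×D = 4200 + 3D
Σ(formed) = 4×810 + 8×474 = 7032
ΔH = Σ(broken) − Σ(formed) = (4200 + 3D) − (7032) = −2832 + 3D
Setting this equal to −1392 kJ gives 3D = 1440, so D = 480 kJ/mol.

D(O=O) ≈ 480 kJ/mol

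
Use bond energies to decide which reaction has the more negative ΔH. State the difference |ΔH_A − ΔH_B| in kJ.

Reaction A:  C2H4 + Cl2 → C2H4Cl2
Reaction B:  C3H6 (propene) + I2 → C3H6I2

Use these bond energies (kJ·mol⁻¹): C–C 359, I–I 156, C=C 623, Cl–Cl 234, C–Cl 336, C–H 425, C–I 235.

Reaction A:
  Bonds broken (reactants):
    C–H: 4 × 425 = 1700
    C=C: 1 × 623 = 623
    Cl–Cl: 1 × 234 = 234
    Σ(broken) = 2557 kJ
  Bonds formed (products):
    C–C: 1 × 359 = 359
    C–Cl: 2 × 336 = 672
    C–H: 4 × 425 = 1700
    Σ(formed) = 2731 kJ
  ΔH_A = 2557 − 2731 = −174 kJ
Reaction B:
  Bonds broken (reactants):
    C–C: 1 × 359 = 359
    C–H: 6 × 425 = 2550
    C=C: 1 × 623 = 623
    I–I: 1 × 156 = 156
    Σ(broken) = 3688 kJ
  Bonds formed (products):
    C–C: 2 × 359 = 718
    C–H: 6 × 425 = 2550
    C–I: 2 × 235 = 470
    Σ(formed) = 3738 kJ
  ΔH_B = 3688 − 3738 = −50 kJ
ΔH_A − ΔH_B = −124 kJ, so reaction A has the more negative ΔH; |ΔH_A − ΔH_B| = 124 kJ.

Reaction A, by 124 kJ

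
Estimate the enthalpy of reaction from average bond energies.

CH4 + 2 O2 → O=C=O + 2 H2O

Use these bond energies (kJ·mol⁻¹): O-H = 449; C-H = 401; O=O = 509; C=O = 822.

Bonds broken (reactants):
  C-H: 4 × 401 = 1604
  O=O: 2 × 509 = 1018
  Σ(broken) = 2622 kJ
Bonds formed (products):
  C=O: 2 × 822 = 1644
  O-H: 4 × 449 = 1796
  Σ(formed) = 3440 kJ
ΔH = Σ(broken) − Σ(formed) = 2622 − 3440 = −818 kJ

ΔH ≈ −818 kJ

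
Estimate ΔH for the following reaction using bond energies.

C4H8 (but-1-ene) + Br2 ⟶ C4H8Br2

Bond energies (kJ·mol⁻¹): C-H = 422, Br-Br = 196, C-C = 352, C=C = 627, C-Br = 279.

ΔH ≈ −87 kJ

Bonds broken (reactants):
  Br-Br: 1 × 196 = 196
  C-C: 2 × 352 = 704
  C-H: 8 × 422 = 3376
  C=C: 1 × 627 = 627
  Σ(broken) = 4903 kJ
Bonds formed (products):
  C-Br: 2 × 279 = 558
  C-C: 3 × 352 = 1056
  C-H: 8 × 422 = 3376
  Σ(formed) = 4990 kJ
ΔH = Σ(broken) − Σ(formed) = 4903 − 4990 = −87 kJ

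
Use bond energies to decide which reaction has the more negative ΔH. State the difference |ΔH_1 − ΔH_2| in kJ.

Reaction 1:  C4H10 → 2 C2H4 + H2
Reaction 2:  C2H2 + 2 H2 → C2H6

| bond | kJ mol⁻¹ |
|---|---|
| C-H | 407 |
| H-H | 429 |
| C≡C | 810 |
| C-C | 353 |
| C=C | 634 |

Reaction 1:
  Bonds broken (reactants):
    C-C: 3 × 353 = 1059
    C-H: 10 × 407 = 4070
    Σ(broken) = 5129 kJ
  Bonds formed (products):
    C-H: 8 × 407 = 3256
    C=C: 2 × 634 = 1268
    H-H: 1 × 429 = 429
    Σ(formed) = 4953 kJ
  ΔH_1 = 5129 − 4953 = +176 kJ
Reaction 2:
  Bonds broken (reactants):
    C≡C: 1 × 810 = 810
    C-H: 2 × 407 = 814
    H-H: 2 × 429 = 858
    Σ(broken) = 2482 kJ
  Bonds formed (products):
    C-C: 1 × 353 = 353
    C-H: 6 × 407 = 2442
    Σ(formed) = 2795 kJ
  ΔH_2 = 2482 − 2795 = −313 kJ
ΔH_1 − ΔH_2 = +489 kJ, so reaction 2 has the more negative ΔH; |ΔH_1 − ΔH_2| = 489 kJ.

Reaction 2, by 489 kJ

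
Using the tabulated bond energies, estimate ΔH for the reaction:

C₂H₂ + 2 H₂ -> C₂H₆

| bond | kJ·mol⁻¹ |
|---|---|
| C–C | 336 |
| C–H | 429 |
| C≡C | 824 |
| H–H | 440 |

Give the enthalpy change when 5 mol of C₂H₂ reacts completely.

Bonds broken (reactants):
  C≡C: 1 × 824 = 824
  C–H: 2 × 429 = 858
  H–H: 2 × 440 = 880
  Σ(broken) = 2562 kJ
Bonds formed (products):
  C–C: 1 × 336 = 336
  C–H: 6 × 429 = 2574
  Σ(formed) = 2910 kJ
ΔH = Σ(broken) − Σ(formed) = 2562 − 2910 = −348 kJ
For 5× the reaction as written: 5 × (−348) = −1740 kJ

ΔH = −1740 kJ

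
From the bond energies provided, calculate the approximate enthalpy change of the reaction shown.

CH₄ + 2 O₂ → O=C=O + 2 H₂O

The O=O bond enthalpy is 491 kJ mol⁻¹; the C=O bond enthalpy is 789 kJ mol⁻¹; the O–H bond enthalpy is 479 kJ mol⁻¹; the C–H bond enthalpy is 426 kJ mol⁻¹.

ΔH ≈ −808 kJ

Bonds broken (reactants):
  C–H: 4 × 426 = 1704
  O=O: 2 × 491 = 982
  Σ(broken) = 2686 kJ
Bonds formed (products):
  C=O: 2 × 789 = 1578
  O–H: 4 × 479 = 1916
  Σ(formed) = 3494 kJ
ΔH = Σ(broken) − Σ(formed) = 2686 − 3494 = −808 kJ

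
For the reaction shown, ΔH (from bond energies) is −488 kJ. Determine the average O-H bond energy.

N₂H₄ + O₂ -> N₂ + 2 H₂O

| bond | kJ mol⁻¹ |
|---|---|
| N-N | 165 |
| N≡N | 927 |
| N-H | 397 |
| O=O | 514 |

Let D be the O-H bond energy.
Σ(broken) = 4×397 + 1×165 + 1×514 = 2267
Σ(formed) = 1×927 + 4×D = 927 + 4D
ΔH = Σ(broken) − Σ(formed) = (2267) − (927 + 4D) = +1340 − 4D
Setting this equal to −488 kJ gives 4D = 1828, so D = 457 kJ/mol.

D(O-H) ≈ 457 kJ/mol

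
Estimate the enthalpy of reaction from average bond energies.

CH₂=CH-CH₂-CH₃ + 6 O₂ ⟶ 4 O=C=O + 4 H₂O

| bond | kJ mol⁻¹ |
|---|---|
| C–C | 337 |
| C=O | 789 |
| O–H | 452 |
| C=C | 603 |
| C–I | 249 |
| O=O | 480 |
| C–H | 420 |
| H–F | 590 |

Bonds broken (reactants):
  C–C: 2 × 337 = 674
  C–H: 8 × 420 = 3360
  C=C: 1 × 603 = 603
  O=O: 6 × 480 = 2880
  Σ(broken) = 7517 kJ
Bonds formed (products):
  C=O: 8 × 789 = 6312
  O–H: 8 × 452 = 3616
  Σ(formed) = 9928 kJ
ΔH = Σ(broken) − Σ(formed) = 7517 − 9928 = −2411 kJ

ΔH ≈ −2411 kJ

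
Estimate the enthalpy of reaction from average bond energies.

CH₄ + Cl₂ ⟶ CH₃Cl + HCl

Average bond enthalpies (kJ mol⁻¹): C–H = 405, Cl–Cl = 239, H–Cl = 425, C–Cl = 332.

ΔH ≈ −113 kJ

Bonds broken (reactants):
  C–H: 4 × 405 = 1620
  Cl–Cl: 1 × 239 = 239
  Σ(broken) = 1859 kJ
Bonds formed (products):
  C–Cl: 1 × 332 = 332
  C–H: 3 × 405 = 1215
  H–Cl: 1 × 425 = 425
  Σ(formed) = 1972 kJ
ΔH = Σ(broken) − Σ(formed) = 1859 − 1972 = −113 kJ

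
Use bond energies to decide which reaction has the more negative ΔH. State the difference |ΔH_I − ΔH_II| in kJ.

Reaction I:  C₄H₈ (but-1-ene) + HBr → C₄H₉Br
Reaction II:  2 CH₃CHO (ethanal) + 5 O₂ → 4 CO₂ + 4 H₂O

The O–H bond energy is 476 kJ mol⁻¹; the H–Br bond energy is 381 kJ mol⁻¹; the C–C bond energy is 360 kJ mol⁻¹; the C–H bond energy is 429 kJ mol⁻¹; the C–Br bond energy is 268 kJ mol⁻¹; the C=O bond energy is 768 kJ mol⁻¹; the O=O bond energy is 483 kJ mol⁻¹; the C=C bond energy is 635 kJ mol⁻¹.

Reaction II, by 1808 kJ

Reaction I:
  Bonds broken (reactants):
    C–C: 2 × 360 = 720
    C–H: 8 × 429 = 3432
    C=C: 1 × 635 = 635
    H–Br: 1 × 381 = 381
    Σ(broken) = 5168 kJ
  Bonds formed (products):
    C–Br: 1 × 268 = 268
    C–C: 3 × 360 = 1080
    C–H: 9 × 429 = 3861
    Σ(formed) = 5209 kJ
  ΔH_I = 5168 − 5209 = −41 kJ
Reaction II:
  Bonds broken (reactants):
    C–C: 2 × 360 = 720
    C–H: 8 × 429 = 3432
    C=O: 2 × 768 = 1536
    O=O: 5 × 483 = 2415
    Σ(broken) = 8103 kJ
  Bonds formed (products):
    C=O: 8 × 768 = 6144
    O–H: 8 × 476 = 3808
    Σ(formed) = 9952 kJ
  ΔH_II = 8103 − 9952 = −1849 kJ
ΔH_I − ΔH_II = +1808 kJ, so reaction II has the more negative ΔH; |ΔH_I − ΔH_II| = 1808 kJ.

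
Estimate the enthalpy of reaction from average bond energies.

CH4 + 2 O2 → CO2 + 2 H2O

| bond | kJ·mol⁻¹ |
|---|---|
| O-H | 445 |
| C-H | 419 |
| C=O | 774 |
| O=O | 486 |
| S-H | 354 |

ΔH ≈ −680 kJ

Bonds broken (reactants):
  C-H: 4 × 419 = 1676
  O=O: 2 × 486 = 972
  Σ(broken) = 2648 kJ
Bonds formed (products):
  C=O: 2 × 774 = 1548
  O-H: 4 × 445 = 1780
  Σ(formed) = 3328 kJ
ΔH = Σ(broken) − Σ(formed) = 2648 − 3328 = −680 kJ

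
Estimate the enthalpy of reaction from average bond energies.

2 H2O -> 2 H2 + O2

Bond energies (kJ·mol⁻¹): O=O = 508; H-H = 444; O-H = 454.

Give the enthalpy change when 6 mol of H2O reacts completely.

ΔH = +1260 kJ

Bonds broken (reactants):
  O-H: 4 × 454 = 1816
  Σ(broken) = 1816 kJ
Bonds formed (products):
  H-H: 2 × 444 = 888
  O=O: 1 × 508 = 508
  Σ(formed) = 1396 kJ
ΔH = Σ(broken) − Σ(formed) = 1816 − 1396 = +420 kJ
For 3× the reaction as written: 3 × (+420) = +1260 kJ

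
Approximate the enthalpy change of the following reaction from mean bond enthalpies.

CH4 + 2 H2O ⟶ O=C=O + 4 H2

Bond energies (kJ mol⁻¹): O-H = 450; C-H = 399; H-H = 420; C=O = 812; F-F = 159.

Bonds broken (reactants):
  C-H: 4 × 399 = 1596
  O-H: 4 × 450 = 1800
  Σ(broken) = 3396 kJ
Bonds formed (products):
  C=O: 2 × 812 = 1624
  H-H: 4 × 420 = 1680
  Σ(formed) = 3304 kJ
ΔH = Σ(broken) − Σ(formed) = 3396 − 3304 = +92 kJ

ΔH ≈ +92 kJ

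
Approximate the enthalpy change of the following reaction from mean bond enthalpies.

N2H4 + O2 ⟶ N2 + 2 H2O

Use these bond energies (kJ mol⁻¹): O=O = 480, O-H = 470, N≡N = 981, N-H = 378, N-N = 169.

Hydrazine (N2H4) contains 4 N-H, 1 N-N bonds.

Bonds broken (reactants):
  N-H: 4 × 378 = 1512
  N-N: 1 × 169 = 169
  O=O: 1 × 480 = 480
  Σ(broken) = 2161 kJ
Bonds formed (products):
  N≡N: 1 × 981 = 981
  O-H: 4 × 470 = 1880
  Σ(formed) = 2861 kJ
ΔH = Σ(broken) − Σ(formed) = 2161 − 2861 = −700 kJ

ΔH ≈ −700 kJ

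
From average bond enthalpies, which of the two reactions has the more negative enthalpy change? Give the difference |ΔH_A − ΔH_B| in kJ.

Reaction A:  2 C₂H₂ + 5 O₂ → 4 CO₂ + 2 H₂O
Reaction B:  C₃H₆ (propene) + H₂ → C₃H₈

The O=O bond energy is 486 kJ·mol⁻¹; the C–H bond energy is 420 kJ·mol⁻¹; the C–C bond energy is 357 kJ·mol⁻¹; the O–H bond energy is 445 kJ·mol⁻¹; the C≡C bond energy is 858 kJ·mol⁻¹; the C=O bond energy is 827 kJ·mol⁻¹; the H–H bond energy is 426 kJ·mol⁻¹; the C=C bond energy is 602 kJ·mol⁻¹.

Reaction A, by 2401 kJ

Reaction A:
  Bonds broken (reactants):
    C≡C: 2 × 858 = 1716
    C–H: 4 × 420 = 1680
    O=O: 5 × 486 = 2430
    Σ(broken) = 5826 kJ
  Bonds formed (products):
    C=O: 8 × 827 = 6616
    O–H: 4 × 445 = 1780
    Σ(formed) = 8396 kJ
  ΔH_A = 5826 − 8396 = −2570 kJ
Reaction B:
  Bonds broken (reactants):
    C–C: 1 × 357 = 357
    C–H: 6 × 420 = 2520
    C=C: 1 × 602 = 602
    H–H: 1 × 426 = 426
    Σ(broken) = 3905 kJ
  Bonds formed (products):
    C–C: 2 × 357 = 714
    C–H: 8 × 420 = 3360
    Σ(formed) = 4074 kJ
  ΔH_B = 3905 − 4074 = −169 kJ
ΔH_A − ΔH_B = −2401 kJ, so reaction A has the more negative ΔH; |ΔH_A − ΔH_B| = 2401 kJ.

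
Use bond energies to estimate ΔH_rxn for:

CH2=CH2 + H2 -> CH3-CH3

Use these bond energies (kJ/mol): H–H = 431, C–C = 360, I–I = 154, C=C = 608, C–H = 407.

Bonds broken (reactants):
  C–H: 4 × 407 = 1628
  C=C: 1 × 608 = 608
  H–H: 1 × 431 = 431
  Σ(broken) = 2667 kJ
Bonds formed (products):
  C–C: 1 × 360 = 360
  C–H: 6 × 407 = 2442
  Σ(formed) = 2802 kJ
ΔH = Σ(broken) − Σ(formed) = 2667 − 2802 = −135 kJ

ΔH ≈ −135 kJ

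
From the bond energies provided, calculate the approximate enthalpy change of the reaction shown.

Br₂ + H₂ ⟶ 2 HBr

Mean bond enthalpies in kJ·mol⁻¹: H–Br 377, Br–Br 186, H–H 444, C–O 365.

Bonds broken (reactants):
  Br–Br: 1 × 186 = 186
  H–H: 1 × 444 = 444
  Σ(broken) = 630 kJ
Bonds formed (products):
  H–Br: 2 × 377 = 754
  Σ(formed) = 754 kJ
ΔH = Σ(broken) − Σ(formed) = 630 − 754 = −124 kJ

ΔH ≈ −124 kJ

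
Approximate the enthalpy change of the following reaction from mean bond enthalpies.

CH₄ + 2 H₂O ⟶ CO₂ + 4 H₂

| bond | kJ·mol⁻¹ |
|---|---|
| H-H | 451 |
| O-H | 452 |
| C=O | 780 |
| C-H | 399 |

Bonds broken (reactants):
  C-H: 4 × 399 = 1596
  O-H: 4 × 452 = 1808
  Σ(broken) = 3404 kJ
Bonds formed (products):
  C=O: 2 × 780 = 1560
  H-H: 4 × 451 = 1804
  Σ(formed) = 3364 kJ
ΔH = Σ(broken) − Σ(formed) = 3404 − 3364 = +40 kJ

ΔH ≈ +40 kJ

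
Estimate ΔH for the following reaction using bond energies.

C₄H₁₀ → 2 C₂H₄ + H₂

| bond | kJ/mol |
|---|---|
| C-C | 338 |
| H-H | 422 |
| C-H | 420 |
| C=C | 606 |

Bonds broken (reactants):
  C-C: 3 × 338 = 1014
  C-H: 10 × 420 = 4200
  Σ(broken) = 5214 kJ
Bonds formed (products):
  C-H: 8 × 420 = 3360
  C=C: 2 × 606 = 1212
  H-H: 1 × 422 = 422
  Σ(formed) = 4994 kJ
ΔH = Σ(broken) − Σ(formed) = 5214 − 4994 = +220 kJ

ΔH ≈ +220 kJ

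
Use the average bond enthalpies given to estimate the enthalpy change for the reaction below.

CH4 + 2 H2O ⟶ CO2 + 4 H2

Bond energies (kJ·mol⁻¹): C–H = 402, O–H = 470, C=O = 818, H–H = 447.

Bonds broken (reactants):
  C–H: 4 × 402 = 1608
  O–H: 4 × 470 = 1880
  Σ(broken) = 3488 kJ
Bonds formed (products):
  C=O: 2 × 818 = 1636
  H–H: 4 × 447 = 1788
  Σ(formed) = 3424 kJ
ΔH = Σ(broken) − Σ(formed) = 3488 − 3424 = +64 kJ

ΔH ≈ +64 kJ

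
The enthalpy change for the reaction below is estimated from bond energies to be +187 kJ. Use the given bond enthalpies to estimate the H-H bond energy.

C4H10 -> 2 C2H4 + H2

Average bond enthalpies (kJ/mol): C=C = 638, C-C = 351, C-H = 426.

D(H-H) ≈ 442 kJ/mol

Let D be the H-H bond energy.
Σ(broken) = 3×351 + 10×426 = 5313
Σ(formed) = 8×426 + 2×638 + 1×D = 4684 + D
ΔH = Σ(broken) − Σ(formed) = (5313) − (4684 + D) = +629 − D
Setting this equal to +187 kJ gives D = 442 kJ/mol.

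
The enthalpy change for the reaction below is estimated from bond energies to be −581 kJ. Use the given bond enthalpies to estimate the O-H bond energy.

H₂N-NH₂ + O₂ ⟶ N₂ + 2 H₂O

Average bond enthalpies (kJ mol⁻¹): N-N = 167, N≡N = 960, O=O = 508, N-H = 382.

D(O-H) ≈ 456 kJ/mol

Let D be the O-H bond energy.
Σ(broken) = 4×382 + 1×167 + 1×508 = 2203
Σ(formed) = 1×960 + 4×D = 960 + 4D
ΔH = Σ(broken) − Σ(formed) = (2203) − (960 + 4D) = +1243 − 4D
Setting this equal to −581 kJ gives 4D = 1824, so D = 456 kJ/mol.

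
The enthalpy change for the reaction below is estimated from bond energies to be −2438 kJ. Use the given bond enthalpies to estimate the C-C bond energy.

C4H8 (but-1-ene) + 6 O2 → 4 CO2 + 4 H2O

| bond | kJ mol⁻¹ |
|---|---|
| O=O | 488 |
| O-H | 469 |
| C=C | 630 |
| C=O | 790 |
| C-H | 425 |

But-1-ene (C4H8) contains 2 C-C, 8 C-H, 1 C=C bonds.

Let D be the C-C bond energy.
Σ(broken) = 2×D + 8×425 + 1×630 + 6×488 = 6958 + 2D
Σ(formed) = 8×790 + 8×469 = 10072
ΔH = Σ(broken) − Σ(formed) = (6958 + 2D) − (10072) = −3114 + 2D
Setting this equal to −2438 kJ gives 2D = 676, so D = 338 kJ/mol.

D(C-C) ≈ 338 kJ/mol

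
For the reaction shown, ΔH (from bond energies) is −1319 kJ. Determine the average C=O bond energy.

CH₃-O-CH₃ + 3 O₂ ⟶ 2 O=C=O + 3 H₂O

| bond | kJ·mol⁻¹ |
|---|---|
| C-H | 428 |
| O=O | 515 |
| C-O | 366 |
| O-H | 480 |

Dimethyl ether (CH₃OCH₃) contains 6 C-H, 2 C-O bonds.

Let D be the C=O bond energy.
Σ(broken) = 6×428 + 2×366 + 3×515 = 4845
Σ(formed) = 4×D + 6×480 = 2880 + 4D
ΔH = Σ(broken) − Σ(formed) = (4845) − (2880 + 4D) = +1965 − 4D
Setting this equal to −1319 kJ gives 4D = 3284, so D = 821 kJ/mol.

D(C=O) ≈ 821 kJ/mol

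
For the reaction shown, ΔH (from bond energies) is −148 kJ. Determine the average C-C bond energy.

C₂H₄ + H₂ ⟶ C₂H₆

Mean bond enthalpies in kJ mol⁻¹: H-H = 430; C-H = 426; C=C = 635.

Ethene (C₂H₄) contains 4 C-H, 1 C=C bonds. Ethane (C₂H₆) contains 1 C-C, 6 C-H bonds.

Let D be the C-C bond energy.
Σ(broken) = 4×426 + 1×635 + 1×430 = 2769
Σ(formed) = 1×D + 6×426 = 2556 + D
ΔH = Σ(broken) − Σ(formed) = (2769) − (2556 + D) = +213 − D
Setting this equal to −148 kJ gives D = 361 kJ/mol.

D(C-C) ≈ 361 kJ/mol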